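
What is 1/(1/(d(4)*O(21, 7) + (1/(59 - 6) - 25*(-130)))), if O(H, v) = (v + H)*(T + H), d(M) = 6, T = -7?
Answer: 296907/53 ≈ 5602.0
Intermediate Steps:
O(H, v) = (-7 + H)*(H + v) (O(H, v) = (v + H)*(-7 + H) = (H + v)*(-7 + H) = (-7 + H)*(H + v))
1/(1/(d(4)*O(21, 7) + (1/(59 - 6) - 25*(-130)))) = 1/(1/(6*(21**2 - 7*21 - 7*7 + 21*7) + (1/(59 - 6) - 25*(-130)))) = 1/(1/(6*(441 - 147 - 49 + 147) + (1/53 + 3250))) = 1/(1/(6*392 + (1/53 + 3250))) = 1/(1/(2352 + 172251/53)) = 1/(1/(296907/53)) = 1/(53/296907) = 296907/53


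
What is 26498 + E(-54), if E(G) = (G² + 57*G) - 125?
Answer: 26211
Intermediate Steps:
E(G) = -125 + G² + 57*G
26498 + E(-54) = 26498 + (-125 + (-54)² + 57*(-54)) = 26498 + (-125 + 2916 - 3078) = 26498 - 287 = 26211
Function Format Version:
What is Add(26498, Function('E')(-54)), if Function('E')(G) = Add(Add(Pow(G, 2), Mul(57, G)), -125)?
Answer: 26211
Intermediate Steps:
Function('E')(G) = Add(-125, Pow(G, 2), Mul(57, G))
Add(26498, Function('E')(-54)) = Add(26498, Add(-125, Pow(-54, 2), Mul(57, -54))) = Add(26498, Add(-125, 2916, -3078)) = Add(26498, -287) = 26211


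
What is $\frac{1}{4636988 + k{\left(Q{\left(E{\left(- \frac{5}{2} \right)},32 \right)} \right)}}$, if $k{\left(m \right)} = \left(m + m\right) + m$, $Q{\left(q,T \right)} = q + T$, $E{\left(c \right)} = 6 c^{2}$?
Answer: $\frac{2}{9274393} \approx 2.1565 \cdot 10^{-7}$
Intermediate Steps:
$Q{\left(q,T \right)} = T + q$
$k{\left(m \right)} = 3 m$ ($k{\left(m \right)} = 2 m + m = 3 m$)
$\frac{1}{4636988 + k{\left(Q{\left(E{\left(- \frac{5}{2} \right)},32 \right)} \right)}} = \frac{1}{4636988 + 3 \left(32 + 6 \left(- \frac{5}{2}\right)^{2}\right)} = \frac{1}{4636988 + 3 \left(32 + 6 \cdot \frac{25}{4}\right)} = \frac{1}{4636988 + 3 \left(32 + \frac{75}{2}\right)} = \frac{1}{4636988 + 3 \cdot \frac{139}{2}} = \frac{1}{4636988 + \frac{417}{2}} = \frac{1}{\frac{9274393}{2}} = \frac{2}{9274393}$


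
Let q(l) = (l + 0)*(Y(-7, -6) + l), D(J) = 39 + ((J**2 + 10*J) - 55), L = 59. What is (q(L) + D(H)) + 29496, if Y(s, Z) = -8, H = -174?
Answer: 61025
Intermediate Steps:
D(J) = -16 + J**2 + 10*J (D(J) = 39 + (-55 + J**2 + 10*J) = -16 + J**2 + 10*J)
q(l) = l*(-8 + l) (q(l) = (l + 0)*(-8 + l) = l*(-8 + l))
(q(L) + D(H)) + 29496 = (59*(-8 + 59) + (-16 + (-174)**2 + 10*(-174))) + 29496 = (59*51 + (-16 + 30276 - 1740)) + 29496 = (3009 + 28520) + 29496 = 31529 + 29496 = 61025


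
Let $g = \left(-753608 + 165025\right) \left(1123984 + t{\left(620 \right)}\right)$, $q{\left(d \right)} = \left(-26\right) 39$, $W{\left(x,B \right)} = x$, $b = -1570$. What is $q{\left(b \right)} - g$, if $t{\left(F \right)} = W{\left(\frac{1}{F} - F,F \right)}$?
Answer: $\frac{409939630951343}{620} \approx 6.6119 \cdot 10^{11}$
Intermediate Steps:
$t{\left(F \right)} = \frac{1}{F} - F$
$q{\left(d \right)} = -1014$
$g = - \frac{409939631580023}{620}$ ($g = \left(-753608 + 165025\right) \left(1123984 + \left(\frac{1}{620} - 620\right)\right) = - 588583 \left(1123984 + \left(\frac{1}{620} - 620\right)\right) = - 588583 \left(1123984 - \frac{384399}{620}\right) = \left(-588583\right) \frac{696485681}{620} = - \frac{409939631580023}{620} \approx -6.6119 \cdot 10^{11}$)
$q{\left(b \right)} - g = -1014 - - \frac{409939631580023}{620} = -1014 + \frac{409939631580023}{620} = \frac{409939630951343}{620}$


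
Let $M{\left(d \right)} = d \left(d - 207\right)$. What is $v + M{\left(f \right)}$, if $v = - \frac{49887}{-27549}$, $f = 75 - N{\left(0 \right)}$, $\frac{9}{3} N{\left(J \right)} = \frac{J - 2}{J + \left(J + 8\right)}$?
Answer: $- \frac{4365054071}{440784} \approx -9902.9$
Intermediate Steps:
$N{\left(J \right)} = \frac{-2 + J}{3 \left(8 + 2 J\right)}$ ($N{\left(J \right)} = \frac{\left(J - 2\right) \frac{1}{J + \left(J + 8\right)}}{3} = \frac{\left(-2 + J\right) \frac{1}{J + \left(8 + J\right)}}{3} = \frac{\left(-2 + J\right) \frac{1}{8 + 2 J}}{3} = \frac{\frac{1}{8 + 2 J} \left(-2 + J\right)}{3} = \frac{-2 + J}{3 \left(8 + 2 J\right)}$)
$f = \frac{901}{12}$ ($f = 75 - \frac{-2 + 0}{6 \left(4 + 0\right)} = 75 - \frac{1}{6} \cdot \frac{1}{4} \left(-2\right) = 75 - - \frac{1}{12} = 75 + \frac{1}{12} = \frac{901}{12} \approx 75.083$)
$M{\left(d \right)} = d \left(-207 + d\right)$
$v = \frac{5543}{3061}$ ($v = \left(-49887\right) \left(- \frac{1}{27549}\right) = \frac{5543}{3061} \approx 1.8108$)
$v + M{\left(f \right)} = \frac{5543}{3061} + \frac{901 \left(-207 + \frac{901}{12}\right)}{12} = \frac{5543}{3061} + \frac{901}{12} \left(- \frac{1583}{12}\right) = \frac{5543}{3061} - \frac{1426283}{144} = - \frac{4365054071}{440784}$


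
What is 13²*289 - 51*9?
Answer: 48382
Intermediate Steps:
13²*289 - 51*9 = 169*289 - 459 = 48841 - 459 = 48382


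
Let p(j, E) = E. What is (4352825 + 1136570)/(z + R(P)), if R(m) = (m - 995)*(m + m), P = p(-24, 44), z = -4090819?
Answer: -5489395/4174507 ≈ -1.3150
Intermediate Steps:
P = 44
R(m) = 2*m*(-995 + m) (R(m) = (-995 + m)*(2*m) = 2*m*(-995 + m))
(4352825 + 1136570)/(z + R(P)) = (4352825 + 1136570)/(-4090819 + 2*44*(-995 + 44)) = 5489395/(-4090819 + 2*44*(-951)) = 5489395/(-4090819 - 83688) = 5489395/(-4174507) = 5489395*(-1/4174507) = -5489395/4174507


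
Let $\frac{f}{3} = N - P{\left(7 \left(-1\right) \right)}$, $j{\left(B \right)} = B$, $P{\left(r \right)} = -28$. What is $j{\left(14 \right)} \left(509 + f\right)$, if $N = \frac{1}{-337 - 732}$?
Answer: $\frac{8874796}{1069} \approx 8302.0$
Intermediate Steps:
$N = - \frac{1}{1069}$ ($N = \frac{1}{-1069} = - \frac{1}{1069} \approx -0.00093545$)
$f = \frac{89793}{1069}$ ($f = 3 \left(- \frac{1}{1069} - -28\right) = 3 \left(- \frac{1}{1069} + 28\right) = 3 \cdot \frac{29931}{1069} = \frac{89793}{1069} \approx 83.997$)
$j{\left(14 \right)} \left(509 + f\right) = 14 \left(509 + \frac{89793}{1069}\right) = 14 \cdot \frac{633914}{1069} = \frac{8874796}{1069}$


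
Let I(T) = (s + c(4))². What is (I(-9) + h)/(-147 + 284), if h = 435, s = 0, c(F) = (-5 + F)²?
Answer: 436/137 ≈ 3.1825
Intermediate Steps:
I(T) = 1 (I(T) = (0 + (-5 + 4)²)² = (0 + (-1)²)² = (0 + 1)² = 1² = 1)
(I(-9) + h)/(-147 + 284) = (1 + 435)/(-147 + 284) = 436/137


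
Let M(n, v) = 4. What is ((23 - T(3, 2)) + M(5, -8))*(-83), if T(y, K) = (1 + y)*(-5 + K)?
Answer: -3237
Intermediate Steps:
((23 - T(3, 2)) + M(5, -8))*(-83) = ((23 - (-5 + 2 - 5*3 + 2*3)) + 4)*(-83) = ((23 - (-5 + 2 - 15 + 6)) + 4)*(-83) = ((23 - 1*(-12)) + 4)*(-83) = ((23 + 12) + 4)*(-83) = (35 + 4)*(-83) = 39*(-83) = -3237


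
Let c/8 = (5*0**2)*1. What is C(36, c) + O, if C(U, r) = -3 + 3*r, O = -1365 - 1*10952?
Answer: -12320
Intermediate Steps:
O = -12317 (O = -1365 - 10952 = -12317)
c = 0 (c = 8*((5*0**2)*1) = 8*((5*0)*1) = 8*(0*1) = 8*0 = 0)
C(36, c) + O = (-3 + 3*0) - 12317 = (-3 + 0) - 12317 = -3 - 12317 = -12320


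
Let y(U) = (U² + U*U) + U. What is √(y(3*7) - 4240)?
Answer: I*√3337 ≈ 57.767*I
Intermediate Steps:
y(U) = U + 2*U² (y(U) = (U² + U²) + U = 2*U² + U = U + 2*U²)
√(y(3*7) - 4240) = √((3*7)*(1 + 2*(3*7)) - 4240) = √(21*(1 + 2*21) - 4240) = √(21*(1 + 42) - 4240) = √(21*43 - 4240) = √(903 - 4240) = √(-3337) = I*√3337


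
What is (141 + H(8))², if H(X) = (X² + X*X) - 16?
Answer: 64009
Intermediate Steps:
H(X) = -16 + 2*X² (H(X) = (X² + X²) - 16 = 2*X² - 16 = -16 + 2*X²)
(141 + H(8))² = (141 + (-16 + 2*8²))² = (141 + (-16 + 2*64))² = (141 + (-16 + 128))² = (141 + 112)² = 253² = 64009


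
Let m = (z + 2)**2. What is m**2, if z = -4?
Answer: 16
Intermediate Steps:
m = 4 (m = (-4 + 2)**2 = (-2)**2 = 4)
m**2 = 4**2 = 16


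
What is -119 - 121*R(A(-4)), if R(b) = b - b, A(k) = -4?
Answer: -119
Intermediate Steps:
R(b) = 0
-119 - 121*R(A(-4)) = -119 - 121*0 = -119 + 0 = -119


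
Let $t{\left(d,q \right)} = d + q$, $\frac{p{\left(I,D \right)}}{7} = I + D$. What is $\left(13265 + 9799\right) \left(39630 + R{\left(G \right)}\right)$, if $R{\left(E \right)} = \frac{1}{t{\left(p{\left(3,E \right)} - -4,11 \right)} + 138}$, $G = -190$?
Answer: $\frac{264153600714}{289} \approx 9.1403 \cdot 10^{8}$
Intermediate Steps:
$p{\left(I,D \right)} = 7 D + 7 I$ ($p{\left(I,D \right)} = 7 \left(I + D\right) = 7 \left(D + I\right) = 7 D + 7 I$)
$R{\left(E \right)} = \frac{1}{174 + 7 E}$ ($R{\left(E \right)} = \frac{1}{\left(\left(\left(7 E + 7 \cdot 3\right) - -4\right) + 11\right) + 138} = \frac{1}{\left(\left(\left(7 E + 21\right) + 4\right) + 11\right) + 138} = \frac{1}{\left(\left(\left(21 + 7 E\right) + 4\right) + 11\right) + 138} = \frac{1}{\left(\left(25 + 7 E\right) + 11\right) + 138} = \frac{1}{\left(36 + 7 E\right) + 138} = \frac{1}{174 + 7 E}$)
$\left(13265 + 9799\right) \left(39630 + R{\left(G \right)}\right) = \left(13265 + 9799\right) \left(39630 + \frac{1}{174 + 7 \left(-190\right)}\right) = 23064 \left(39630 + \frac{1}{174 - 1330}\right) = 23064 \left(39630 + \frac{1}{-1156}\right) = 23064 \left(39630 - \frac{1}{1156}\right) = 23064 \cdot \frac{45812279}{1156} = \frac{264153600714}{289}$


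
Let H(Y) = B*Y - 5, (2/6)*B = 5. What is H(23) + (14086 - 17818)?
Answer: -3392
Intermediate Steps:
B = 15 (B = 3*5 = 15)
H(Y) = -5 + 15*Y (H(Y) = 15*Y - 5 = -5 + 15*Y)
H(23) + (14086 - 17818) = (-5 + 15*23) + (14086 - 17818) = (-5 + 345) - 3732 = 340 - 3732 = -3392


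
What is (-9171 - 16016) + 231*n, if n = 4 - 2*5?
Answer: -26573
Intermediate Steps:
n = -6 (n = 4 - 10 = -6)
(-9171 - 16016) + 231*n = (-9171 - 16016) + 231*(-6) = -25187 - 1386 = -26573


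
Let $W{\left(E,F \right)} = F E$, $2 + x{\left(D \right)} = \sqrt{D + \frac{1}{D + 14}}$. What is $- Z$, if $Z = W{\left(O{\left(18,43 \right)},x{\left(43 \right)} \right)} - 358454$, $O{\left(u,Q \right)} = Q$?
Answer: $358540 - \frac{86 \sqrt{34941}}{57} \approx 3.5826 \cdot 10^{5}$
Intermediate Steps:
$x{\left(D \right)} = -2 + \sqrt{D + \frac{1}{14 + D}}$ ($x{\left(D \right)} = -2 + \sqrt{D + \frac{1}{D + 14}} = -2 + \sqrt{D + \frac{1}{14 + D}}$)
$W{\left(E,F \right)} = E F$
$Z = -358540 + \frac{86 \sqrt{34941}}{57}$ ($Z = 43 \left(-2 + \sqrt{\frac{1 + 43 \left(14 + 43\right)}{14 + 43}}\right) - 358454 = 43 \left(-2 + \sqrt{\frac{1 + 43 \cdot 57}{57}}\right) - 358454 = 43 \left(-2 + \sqrt{\frac{1 + 2451}{57}}\right) - 358454 = 43 \left(-2 + \sqrt{\frac{1}{57} \cdot 2452}\right) - 358454 = 43 \left(-2 + \sqrt{\frac{2452}{57}}\right) - 358454 = 43 \left(-2 + \frac{2 \sqrt{34941}}{57}\right) - 358454 = \left(-86 + \frac{86 \sqrt{34941}}{57}\right) - 358454 = -358540 + \frac{86 \sqrt{34941}}{57} \approx -3.5826 \cdot 10^{5}$)
$- Z = - (-358540 + \frac{86 \sqrt{34941}}{57}) = 358540 - \frac{86 \sqrt{34941}}{57}$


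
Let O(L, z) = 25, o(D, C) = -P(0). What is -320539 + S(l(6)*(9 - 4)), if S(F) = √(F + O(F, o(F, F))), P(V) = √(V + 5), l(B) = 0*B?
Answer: -320534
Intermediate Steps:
l(B) = 0
P(V) = √(5 + V)
o(D, C) = -√5 (o(D, C) = -√(5 + 0) = -√5)
S(F) = √(25 + F) (S(F) = √(F + 25) = √(25 + F))
-320539 + S(l(6)*(9 - 4)) = -320539 + √(25 + 0*(9 - 4)) = -320539 + √(25 + 0*5) = -320539 + √(25 + 0) = -320539 + √25 = -320539 + 5 = -320534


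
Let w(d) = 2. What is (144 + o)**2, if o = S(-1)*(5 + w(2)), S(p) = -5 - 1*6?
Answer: 4489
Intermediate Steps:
S(p) = -11 (S(p) = -5 - 6 = -11)
o = -77 (o = -11*(5 + 2) = -11*7 = -77)
(144 + o)**2 = (144 - 77)**2 = 67**2 = 4489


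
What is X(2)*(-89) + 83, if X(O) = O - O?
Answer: 83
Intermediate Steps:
X(O) = 0
X(2)*(-89) + 83 = 0*(-89) + 83 = 0 + 83 = 83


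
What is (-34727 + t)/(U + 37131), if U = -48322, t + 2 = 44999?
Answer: -10270/11191 ≈ -0.91770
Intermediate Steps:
t = 44997 (t = -2 + 44999 = 44997)
(-34727 + t)/(U + 37131) = (-34727 + 44997)/(-48322 + 37131) = 10270/(-11191) = 10270*(-1/11191) = -10270/11191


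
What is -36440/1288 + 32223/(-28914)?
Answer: -45630391/1551718 ≈ -29.406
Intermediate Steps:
-36440/1288 + 32223/(-28914) = -36440*1/1288 + 32223*(-1/28914) = -4555/161 - 10741/9638 = -45630391/1551718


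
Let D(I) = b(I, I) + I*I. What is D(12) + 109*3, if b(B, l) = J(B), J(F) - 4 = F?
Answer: 487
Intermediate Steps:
J(F) = 4 + F
b(B, l) = 4 + B
D(I) = 4 + I + I² (D(I) = (4 + I) + I*I = (4 + I) + I² = 4 + I + I²)
D(12) + 109*3 = (4 + 12 + 12²) + 109*3 = (4 + 12 + 144) + 327 = 160 + 327 = 487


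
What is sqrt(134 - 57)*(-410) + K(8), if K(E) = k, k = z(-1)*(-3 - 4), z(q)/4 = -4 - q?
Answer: 84 - 410*sqrt(77) ≈ -3513.7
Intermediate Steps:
z(q) = -16 - 4*q (z(q) = 4*(-4 - q) = -16 - 4*q)
k = 84 (k = (-16 - 4*(-1))*(-3 - 4) = (-16 + 4)*(-7) = -12*(-7) = 84)
K(E) = 84
sqrt(134 - 57)*(-410) + K(8) = sqrt(134 - 57)*(-410) + 84 = sqrt(77)*(-410) + 84 = -410*sqrt(77) + 84 = 84 - 410*sqrt(77)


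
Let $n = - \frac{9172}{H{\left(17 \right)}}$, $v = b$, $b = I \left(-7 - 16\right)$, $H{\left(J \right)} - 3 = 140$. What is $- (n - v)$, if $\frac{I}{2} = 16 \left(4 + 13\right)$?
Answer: $- \frac{1780044}{143} \approx -12448.0$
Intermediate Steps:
$H{\left(J \right)} = 143$ ($H{\left(J \right)} = 3 + 140 = 143$)
$I = 544$ ($I = 2 \cdot 16 \left(4 + 13\right) = 2 \cdot 16 \cdot 17 = 2 \cdot 272 = 544$)
$b = -12512$ ($b = 544 \left(-7 - 16\right) = 544 \left(-23\right) = -12512$)
$v = -12512$
$n = - \frac{9172}{143} \approx -64.14$
$- (n - v) = - (- \frac{9172}{143} - -12512) = - (- \frac{9172}{143} + 12512) = \left(-1\right) \frac{1780044}{143} = - \frac{1780044}{143}$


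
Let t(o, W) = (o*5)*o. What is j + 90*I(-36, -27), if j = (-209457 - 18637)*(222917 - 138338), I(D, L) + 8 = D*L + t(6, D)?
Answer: -19291859466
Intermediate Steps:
t(o, W) = 5*o² (t(o, W) = (5*o)*o = 5*o²)
I(D, L) = 172 + D*L (I(D, L) = -8 + (D*L + 5*6²) = -8 + (D*L + 5*36) = -8 + (D*L + 180) = -8 + (180 + D*L) = 172 + D*L)
j = -19291962426 (j = -228094*84579 = -19291962426)
j + 90*I(-36, -27) = -19291962426 + 90*(172 - 36*(-27)) = -19291962426 + 90*(172 + 972) = -19291962426 + 90*1144 = -19291962426 + 102960 = -19291859466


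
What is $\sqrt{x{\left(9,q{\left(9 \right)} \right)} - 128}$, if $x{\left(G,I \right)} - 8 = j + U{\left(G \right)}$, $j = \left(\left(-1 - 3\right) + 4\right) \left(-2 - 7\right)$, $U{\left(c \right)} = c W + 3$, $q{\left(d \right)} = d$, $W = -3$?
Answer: $12 i \approx 12.0 i$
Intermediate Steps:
$U{\left(c \right)} = 3 - 3 c$ ($U{\left(c \right)} = c \left(-3\right) + 3 = - 3 c + 3 = 3 - 3 c$)
$j = 0$ ($j = \left(\left(-1 - 3\right) + 4\right) \left(-9\right) = \left(-4 + 4\right) \left(-9\right) = 0 \left(-9\right) = 0$)
$x{\left(G,I \right)} = 11 - 3 G$ ($x{\left(G,I \right)} = 8 + \left(0 - \left(-3 + 3 G\right)\right) = 8 - \left(-3 + 3 G\right) = 11 - 3 G$)
$\sqrt{x{\left(9,q{\left(9 \right)} \right)} - 128} = \sqrt{\left(11 - 27\right) - 128} = \sqrt{-16 - 128} = \sqrt{-144} = 12 i$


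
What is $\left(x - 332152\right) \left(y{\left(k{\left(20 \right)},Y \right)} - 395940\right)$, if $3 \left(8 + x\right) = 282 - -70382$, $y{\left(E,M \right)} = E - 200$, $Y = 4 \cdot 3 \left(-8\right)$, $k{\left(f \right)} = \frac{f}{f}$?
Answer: $\frac{366751824424}{3} \approx 1.2225 \cdot 10^{11}$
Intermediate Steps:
$k{\left(f \right)} = 1$
$Y = -96$ ($Y = 12 \left(-8\right) = -96$)
$y{\left(E,M \right)} = -200 + E$ ($y{\left(E,M \right)} = E - 200 = -200 + E$)
$x = \frac{70640}{3}$ ($x = -8 + \frac{282 - -70382}{3} = -8 + \frac{282 + 70382}{3} = -8 + \frac{1}{3} \cdot 70664 = -8 + \frac{70664}{3} = \frac{70640}{3} \approx 23547.0$)
$\left(x - 332152\right) \left(y{\left(k{\left(20 \right)},Y \right)} - 395940\right) = \left(\frac{70640}{3} - 332152\right) \left(\left(-200 + 1\right) - 395940\right) = - \frac{925816 \left(-199 - 395940\right)}{3} = \left(- \frac{925816}{3}\right) \left(-396139\right) = \frac{366751824424}{3}$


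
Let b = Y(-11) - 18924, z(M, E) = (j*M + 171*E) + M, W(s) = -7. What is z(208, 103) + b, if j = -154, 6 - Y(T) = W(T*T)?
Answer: -33122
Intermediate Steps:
Y(T) = 13 (Y(T) = 6 - 1*(-7) = 6 + 7 = 13)
z(M, E) = -153*M + 171*E (z(M, E) = (-154*M + 171*E) + M = -153*M + 171*E)
b = -18911 (b = 13 - 18924 = -18911)
z(208, 103) + b = (-153*208 + 171*103) - 18911 = (-31824 + 17613) - 18911 = -14211 - 18911 = -33122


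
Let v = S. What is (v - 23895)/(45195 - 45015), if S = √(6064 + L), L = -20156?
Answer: -531/4 + I*√3523/90 ≈ -132.75 + 0.6595*I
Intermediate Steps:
S = 2*I*√3523 (S = √(6064 - 20156) = √(-14092) = 2*I*√3523 ≈ 118.71*I)
v = 2*I*√3523 ≈ 118.71*I
(v - 23895)/(45195 - 45015) = (2*I*√3523 - 23895)/(45195 - 45015) = (-23895 + 2*I*√3523)/180 = (-23895 + 2*I*√3523)*(1/180) = -531/4 + I*√3523/90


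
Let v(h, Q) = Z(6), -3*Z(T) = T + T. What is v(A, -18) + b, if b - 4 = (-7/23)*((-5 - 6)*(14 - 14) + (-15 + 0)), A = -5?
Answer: 105/23 ≈ 4.5652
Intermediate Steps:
Z(T) = -2*T/3 (Z(T) = -(T + T)/3 = -2*T/3)
v(h, Q) = -4 (v(h, Q) = -2/3*6 = -4)
b = 197/23 (b = 4 + (-7/23)*((-5 - 6)*(14 - 14) + (-15 + 0)) = 4 + (-7*1/23)*(-11*0 - 15) = 4 - 7*(0 - 15)/23 = 4 - 7/23*(-15) = 4 + 105/23 = 197/23 ≈ 8.5652)
v(A, -18) + b = -4 + 197/23 = 105/23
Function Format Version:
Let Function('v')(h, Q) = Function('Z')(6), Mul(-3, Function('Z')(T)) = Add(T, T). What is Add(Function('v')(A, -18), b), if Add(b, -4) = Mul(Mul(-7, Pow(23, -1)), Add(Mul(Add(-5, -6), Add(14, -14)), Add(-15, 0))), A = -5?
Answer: Rational(105, 23) ≈ 4.5652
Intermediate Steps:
Function('Z')(T) = Mul(Rational(-2, 3), T) (Function('Z')(T) = Mul(Rational(-1, 3), Add(T, T)) = Mul(Rational(-1, 3), Mul(2, T)) = Mul(Rational(-2, 3), T))
Function('v')(h, Q) = -4 (Function('v')(h, Q) = Mul(Rational(-2, 3), 6) = -4)
b = Rational(197, 23) (b = Add(4, Mul(Mul(-7, Pow(23, -1)), Add(Mul(Add(-5, -6), Add(14, -14)), Add(-15, 0)))) = Add(4, Mul(Mul(-7, Rational(1, 23)), Add(Mul(-11, 0), -15))) = Add(4, Mul(Rational(-7, 23), Add(0, -15))) = Add(4, Mul(Rational(-7, 23), -15)) = Add(4, Rational(105, 23)) = Rational(197, 23) ≈ 8.5652)
Add(Function('v')(A, -18), b) = Add(-4, Rational(197, 23)) = Rational(105, 23)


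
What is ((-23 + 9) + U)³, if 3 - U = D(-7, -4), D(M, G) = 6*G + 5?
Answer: 512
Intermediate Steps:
D(M, G) = 5 + 6*G
U = 22 (U = 3 - (5 + 6*(-4)) = 3 - (5 - 24) = 3 - 1*(-19) = 3 + 19 = 22)
((-23 + 9) + U)³ = ((-23 + 9) + 22)³ = (-14 + 22)³ = 8³ = 512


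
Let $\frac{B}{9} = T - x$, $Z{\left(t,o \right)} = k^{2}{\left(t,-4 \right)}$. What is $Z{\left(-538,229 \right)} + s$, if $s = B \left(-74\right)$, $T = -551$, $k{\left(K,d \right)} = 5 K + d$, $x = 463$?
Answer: $7932960$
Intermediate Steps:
$k{\left(K,d \right)} = d + 5 K$
$Z{\left(t,o \right)} = \left(-4 + 5 t\right)^{2}$
$B = -9126$ ($B = 9 \left(-551 - 463\right) = 9 \left(-1014\right) = -9126$)
$s = 675324$ ($s = \left(-9126\right) \left(-74\right) = 675324$)
$Z{\left(-538,229 \right)} + s = \left(-4 + 5 \left(-538\right)\right)^{2} + 675324 = \left(-4 - 2690\right)^{2} + 675324 = \left(-2694\right)^{2} + 675324 = 7257636 + 675324 = 7932960$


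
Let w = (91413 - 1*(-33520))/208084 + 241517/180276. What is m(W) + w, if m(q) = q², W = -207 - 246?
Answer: 962248236770299/4689068898 ≈ 2.0521e+5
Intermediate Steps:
W = -453
w = 9097280617/4689068898 (w = (91413 + 33520)*(1/208084) + 241517*(1/180276) = 124933*(1/208084) + 241517/180276 = 124933/208084 + 241517/180276 = 9097280617/4689068898 ≈ 1.9401)
m(W) + w = (-453)² + 9097280617/4689068898 = 205209 + 9097280617/4689068898 = 962248236770299/4689068898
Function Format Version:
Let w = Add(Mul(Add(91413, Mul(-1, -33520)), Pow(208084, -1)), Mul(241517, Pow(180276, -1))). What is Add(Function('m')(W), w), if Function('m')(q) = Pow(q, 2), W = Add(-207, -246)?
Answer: Rational(962248236770299, 4689068898) ≈ 2.0521e+5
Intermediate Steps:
W = -453
w = Rational(9097280617, 4689068898) (w = Add(Mul(Add(91413, 33520), Rational(1, 208084)), Mul(241517, Rational(1, 180276))) = Add(Mul(124933, Rational(1, 208084)), Rational(241517, 180276)) = Add(Rational(124933, 208084), Rational(241517, 180276)) = Rational(9097280617, 4689068898) ≈ 1.9401)
Add(Function('m')(W), w) = Add(Pow(-453, 2), Rational(9097280617, 4689068898)) = Add(205209, Rational(9097280617, 4689068898)) = Rational(962248236770299, 4689068898)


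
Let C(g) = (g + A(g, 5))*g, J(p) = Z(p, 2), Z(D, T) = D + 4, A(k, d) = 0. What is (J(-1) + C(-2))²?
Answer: 49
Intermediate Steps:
Z(D, T) = 4 + D
J(p) = 4 + p
C(g) = g² (C(g) = (g + 0)*g = g*g = g²)
(J(-1) + C(-2))² = ((4 - 1) + (-2)²)² = (3 + 4)² = 7² = 49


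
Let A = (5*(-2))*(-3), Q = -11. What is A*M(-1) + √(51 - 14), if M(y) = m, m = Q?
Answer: -330 + √37 ≈ -323.92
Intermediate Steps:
m = -11
M(y) = -11
A = 30 (A = -10*(-3) = 30)
A*M(-1) + √(51 - 14) = 30*(-11) + √(51 - 14) = -330 + √37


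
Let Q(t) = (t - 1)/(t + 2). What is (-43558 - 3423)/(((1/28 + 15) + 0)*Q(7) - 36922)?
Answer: 1973202/1550303 ≈ 1.2728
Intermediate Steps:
Q(t) = (-1 + t)/(2 + t)
(-43558 - 3423)/(((1/28 + 15) + 0)*Q(7) - 36922) = (-43558 - 3423)/(((1/28 + 15) + 0)*((-1 + 7)/(2 + 7)) - 36922) = -46981/(((1/28 + 15) + 0)*(6/9) - 36922) = -46981/((421/28 + 0)*((⅑)*6) - 36922) = -46981/((421/28)*(⅔) - 36922) = -46981/(421/42 - 36922) = -46981/(-1550303/42) = -46981*(-42/1550303) = 1973202/1550303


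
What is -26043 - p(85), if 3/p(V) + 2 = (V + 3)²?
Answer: -201624909/7742 ≈ -26043.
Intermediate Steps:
p(V) = 3/(-2 + (3 + V)²) (p(V) = 3/(-2 + (V + 3)²) = 3/(-2 + (3 + V)²))
-26043 - p(85) = -26043 - 3/(-2 + (3 + 85)²) = -26043 - 3/(-2 + 88²) = -26043 - 3/(-2 + 7744) = -26043 - 3/7742 = -201624909/7742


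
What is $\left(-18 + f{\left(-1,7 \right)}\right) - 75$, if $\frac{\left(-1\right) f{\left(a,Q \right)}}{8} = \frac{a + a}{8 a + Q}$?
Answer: $-109$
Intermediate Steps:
$f{\left(a,Q \right)} = - \frac{16 a}{Q + 8 a}$ ($f{\left(a,Q \right)} = - 8 \frac{a + a}{8 a + Q} = - 8 \frac{2 a}{Q + 8 a} = - \frac{16 a}{Q + 8 a}$)
$\left(-18 + f{\left(-1,7 \right)}\right) - 75 = \left(-18 - - \frac{16}{7 + 8 \left(-1\right)}\right) - 75 = \left(-18 - - \frac{16}{7 - 8}\right) + \left(-90 + 15\right) = \left(-18 - - \frac{16}{-1}\right) - 75 = \left(-18 - \left(-16\right) \left(-1\right)\right) - 75 = \left(-18 - 16\right) - 75 = -34 - 75 = -109$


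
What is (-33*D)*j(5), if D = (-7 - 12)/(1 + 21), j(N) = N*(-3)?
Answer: -855/2 ≈ -427.50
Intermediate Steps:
j(N) = -3*N
D = -19/22 ≈ -0.86364
(-33*D)*j(5) = (-33*(-19/22))*(-3*5) = (57/2)*(-15) = -855/2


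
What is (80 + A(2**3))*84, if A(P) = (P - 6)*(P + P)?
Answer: 9408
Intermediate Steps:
A(P) = 2*P*(-6 + P) (A(P) = (-6 + P)*(2*P) = 2*P*(-6 + P))
(80 + A(2**3))*84 = (80 + 2*2**3*(-6 + 2**3))*84 = (80 + 2*8*(-6 + 8))*84 = (80 + 2*8*2)*84 = (80 + 32)*84 = 112*84 = 9408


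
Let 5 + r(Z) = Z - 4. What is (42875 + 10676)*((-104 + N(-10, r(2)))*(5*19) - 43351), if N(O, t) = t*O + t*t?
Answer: -2245179226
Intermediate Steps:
r(Z) = -9 + Z (r(Z) = -5 + (Z - 4) = -5 + (-4 + Z) = -9 + Z)
N(O, t) = t² + O*t (N(O, t) = O*t + t² = t² + O*t)
(42875 + 10676)*((-104 + N(-10, r(2)))*(5*19) - 43351) = (42875 + 10676)*((-104 + (-9 + 2)*(-10 + (-9 + 2)))*(5*19) - 43351) = 53551*((-104 - 7*(-10 - 7))*95 - 43351) = 53551*((-104 - 7*(-17))*95 - 43351) = 53551*((-104 + 119)*95 - 43351) = 53551*(15*95 - 43351) = 53551*(1425 - 43351) = 53551*(-41926) = -2245179226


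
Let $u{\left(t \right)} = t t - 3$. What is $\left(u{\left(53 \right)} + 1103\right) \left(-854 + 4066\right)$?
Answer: $12555708$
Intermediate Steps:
$u{\left(t \right)} = -3 + t^{2}$ ($u{\left(t \right)} = t^{2} - 3 = -3 + t^{2}$)
$\left(u{\left(53 \right)} + 1103\right) \left(-854 + 4066\right) = \left(\left(-3 + 53^{2}\right) + 1103\right) \left(-854 + 4066\right) = \left(\left(-3 + 2809\right) + 1103\right) 3212 = \left(2806 + 1103\right) 3212 = 3909 \cdot 3212 = 12555708$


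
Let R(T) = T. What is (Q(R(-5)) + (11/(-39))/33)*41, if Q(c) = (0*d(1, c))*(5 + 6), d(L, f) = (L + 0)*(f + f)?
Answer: -41/117 ≈ -0.35043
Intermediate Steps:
d(L, f) = 2*L*f (d(L, f) = L*(2*f) = 2*L*f)
Q(c) = 0 (Q(c) = (0*(2*1*c))*(5 + 6) = (0*(2*c))*11 = 0*11 = 0)
(Q(R(-5)) + (11/(-39))/33)*41 = (0 + (11/(-39))/33)*41 = (0 + (11*(-1/39))*(1/33))*41 = (0 - 11/39*1/33)*41 = (0 - 1/117)*41 = -1/117*41 = -41/117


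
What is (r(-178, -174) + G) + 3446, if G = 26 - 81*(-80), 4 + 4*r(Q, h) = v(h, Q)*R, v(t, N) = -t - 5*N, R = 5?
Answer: 11281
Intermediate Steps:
r(Q, h) = -1 - 25*Q/4 - 5*h/4 (r(Q, h) = -1 + ((-h - 5*Q)*5)/4 = -1 + (-25*Q - 5*h)/4 = -1 + (-25*Q/4 - 5*h/4) = -1 - 25*Q/4 - 5*h/4)
G = 6506 (G = 26 + 6480 = 6506)
(r(-178, -174) + G) + 3446 = ((-1 - 25/4*(-178) - 5/4*(-174)) + 6506) + 3446 = ((-1 + 2225/2 + 435/2) + 6506) + 3446 = (1329 + 6506) + 3446 = 7835 + 3446 = 11281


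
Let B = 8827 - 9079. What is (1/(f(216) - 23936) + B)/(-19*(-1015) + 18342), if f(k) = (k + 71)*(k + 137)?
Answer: -19498499/2911389125 ≈ -0.0066973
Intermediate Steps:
f(k) = (71 + k)*(137 + k)
B = -252
(1/(f(216) - 23936) + B)/(-19*(-1015) + 18342) = (1/((9727 + 216**2 + 208*216) - 23936) - 252)/(-19*(-1015) + 18342) = (1/((9727 + 46656 + 44928) - 23936) - 252)/(19285 + 18342) = (1/(101311 - 23936) - 252)/37627 = (1/77375 - 252)*(1/37627) = -19498499/77375*1/37627 = -19498499/2911389125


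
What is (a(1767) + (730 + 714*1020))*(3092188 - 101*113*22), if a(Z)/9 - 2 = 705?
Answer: 2089269701046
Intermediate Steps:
a(Z) = 6363 (a(Z) = 18 + 9*705 = 18 + 6345 = 6363)
(a(1767) + (730 + 714*1020))*(3092188 - 101*113*22) = (6363 + (730 + 714*1020))*(3092188 - 101*113*22) = (6363 + (730 + 728280))*(3092188 - 11413*22) = (6363 + 729010)*(3092188 - 251086) = 735373*2841102 = 2089269701046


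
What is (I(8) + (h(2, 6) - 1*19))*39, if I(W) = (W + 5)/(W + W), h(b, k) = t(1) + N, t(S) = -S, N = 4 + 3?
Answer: -7605/16 ≈ -475.31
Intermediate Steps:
N = 7
h(b, k) = 6 (h(b, k) = -1*1 + 7 = -1 + 7 = 6)
I(W) = (5 + W)/(2*W) (I(W) = (5 + W)/((2*W)) = (5 + W)*(1/(2*W)) = (5 + W)/(2*W))
(I(8) + (h(2, 6) - 1*19))*39 = ((½)*(5 + 8)/8 + (6 - 1*19))*39 = ((½)*(⅛)*13 + (6 - 19))*39 = (13/16 - 13)*39 = -195/16*39 = -7605/16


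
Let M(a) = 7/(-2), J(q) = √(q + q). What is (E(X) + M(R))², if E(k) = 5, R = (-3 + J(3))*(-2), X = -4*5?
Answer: 9/4 ≈ 2.2500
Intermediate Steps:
X = -20
J(q) = √2*√q (J(q) = √(2*q) = √2*√q)
R = 6 - 2*√6 (R = (-3 + √2*√3)*(-2) = (-3 + √6)*(-2) = 6 - 2*√6 ≈ 1.1010)
M(a) = -7/2 (M(a) = 7*(-½) = -7/2)
(E(X) + M(R))² = (5 - 7/2)² = (3/2)² = 9/4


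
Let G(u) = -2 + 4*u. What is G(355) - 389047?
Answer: -387629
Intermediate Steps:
G(355) - 389047 = (-2 + 4*355) - 389047 = (-2 + 1420) - 389047 = 1418 - 389047 = -387629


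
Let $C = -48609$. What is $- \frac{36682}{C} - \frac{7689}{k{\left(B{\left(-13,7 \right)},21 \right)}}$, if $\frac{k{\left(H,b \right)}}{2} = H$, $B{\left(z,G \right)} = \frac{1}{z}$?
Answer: $\frac{4858883177}{97218} \approx 49979.0$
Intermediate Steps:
$k{\left(H,b \right)} = 2 H$
$- \frac{36682}{C} - \frac{7689}{k{\left(B{\left(-13,7 \right)},21 \right)}} = - \frac{36682}{-48609} - \frac{7689}{2 \frac{1}{-13}} = \left(-36682\right) \left(- \frac{1}{48609}\right) - \frac{7689}{2 \left(- \frac{1}{13}\right)} = \frac{36682}{48609} - \frac{7689}{- \frac{2}{13}} = \frac{36682}{48609} - - \frac{99957}{2} = \frac{36682}{48609} + \frac{99957}{2} = \frac{4858883177}{97218}$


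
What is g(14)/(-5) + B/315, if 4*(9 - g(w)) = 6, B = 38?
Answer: -869/630 ≈ -1.3794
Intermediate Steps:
g(w) = 15/2 (g(w) = 9 - 1/4*6 = 9 - 3/2 = 15/2)
g(14)/(-5) + B/315 = (15/2)/(-5) + 38/315 = (15/2)*(-1/5) + 38*(1/315) = -3/2 + 38/315 = -869/630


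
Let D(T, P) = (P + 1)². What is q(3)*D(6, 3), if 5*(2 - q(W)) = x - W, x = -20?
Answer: 528/5 ≈ 105.60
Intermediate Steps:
D(T, P) = (1 + P)²
q(W) = 6 + W/5 (q(W) = 2 - (-20 - W)/5 = 2 + (4 + W/5) = 6 + W/5)
q(3)*D(6, 3) = (6 + (⅕)*3)*(1 + 3)² = (6 + ⅗)*4² = (33/5)*16 = 528/5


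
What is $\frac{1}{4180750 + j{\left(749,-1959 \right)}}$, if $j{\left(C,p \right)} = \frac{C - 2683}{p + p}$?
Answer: $\frac{1959}{8190090217} \approx 2.3919 \cdot 10^{-7}$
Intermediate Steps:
$j{\left(C,p \right)} = \frac{-2683 + C}{2 p}$
$\frac{1}{4180750 + j{\left(749,-1959 \right)}} = \frac{1}{4180750 + \frac{-2683 + 749}{2 \left(-1959\right)}} = \frac{1}{4180750 + \frac{1}{2} \left(- \frac{1}{1959}\right) \left(-1934\right)} = \frac{1}{4180750 + \frac{967}{1959}} = \frac{1}{\frac{8190090217}{1959}} = \frac{1959}{8190090217}$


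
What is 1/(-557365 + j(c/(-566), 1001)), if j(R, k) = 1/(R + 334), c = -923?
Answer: -189967/105880956389 ≈ -1.7942e-6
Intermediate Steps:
j(R, k) = 1/(334 + R)
1/(-557365 + j(c/(-566), 1001)) = 1/(-557365 + 1/(334 - 923/(-566))) = 1/(-557365 + 1/(334 - 923*(-1/566))) = 1/(-557365 + 1/(334 + 923/566)) = 1/(-557365 + 1/(189967/566)) = 1/(-557365 + 566/189967) = 1/(-105880956389/189967) = -189967/105880956389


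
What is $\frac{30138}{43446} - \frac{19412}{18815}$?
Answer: $- \frac{46054547}{136239415} \approx -0.33804$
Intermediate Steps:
$\frac{30138}{43446} - \frac{19412}{18815} = 30138 \cdot \frac{1}{43446} - \frac{19412}{18815} = \frac{5023}{7241} - \frac{19412}{18815} = - \frac{46054547}{136239415}$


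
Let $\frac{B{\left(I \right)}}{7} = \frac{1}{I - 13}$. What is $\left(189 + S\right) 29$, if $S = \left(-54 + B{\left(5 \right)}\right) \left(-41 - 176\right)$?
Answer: $\frac{2806475}{8} \approx 3.5081 \cdot 10^{5}$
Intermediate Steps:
$B{\left(I \right)} = \frac{7}{-13 + I}$ ($B{\left(I \right)} = \frac{7}{I - 13} = \frac{7}{-13 + I}$)
$S = \frac{95263}{8}$ ($S = \left(-54 + \frac{7}{-13 + 5}\right) \left(-41 - 176\right) = \left(-54 + \frac{7}{-8}\right) \left(-217\right) = \left(-54 + 7 \left(- \frac{1}{8}\right)\right) \left(-217\right) = \left(-54 - \frac{7}{8}\right) \left(-217\right) = \left(- \frac{439}{8}\right) \left(-217\right) = \frac{95263}{8} \approx 11908.0$)
$\left(189 + S\right) 29 = \left(189 + \frac{95263}{8}\right) 29 = \frac{96775}{8} \cdot 29 = \frac{2806475}{8}$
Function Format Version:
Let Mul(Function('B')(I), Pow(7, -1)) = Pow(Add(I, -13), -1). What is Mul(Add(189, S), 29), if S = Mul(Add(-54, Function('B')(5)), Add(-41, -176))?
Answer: Rational(2806475, 8) ≈ 3.5081e+5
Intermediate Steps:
Function('B')(I) = Mul(7, Pow(Add(-13, I), -1)) (Function('B')(I) = Mul(7, Pow(Add(I, -13), -1)) = Mul(7, Pow(Add(-13, I), -1)))
S = Rational(95263, 8) (S = Mul(Add(-54, Mul(7, Pow(Add(-13, 5), -1))), Add(-41, -176)) = Mul(Add(-54, Mul(7, Pow(-8, -1))), -217) = Mul(Add(-54, Mul(7, Rational(-1, 8))), -217) = Mul(Add(-54, Rational(-7, 8)), -217) = Mul(Rational(-439, 8), -217) = Rational(95263, 8) ≈ 11908.)
Mul(Add(189, S), 29) = Mul(Add(189, Rational(95263, 8)), 29) = Mul(Rational(96775, 8), 29) = Rational(2806475, 8)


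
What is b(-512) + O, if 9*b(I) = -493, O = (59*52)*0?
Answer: -493/9 ≈ -54.778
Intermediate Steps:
O = 0 (O = 3068*0 = 0)
b(I) = -493/9 (b(I) = (1/9)*(-493) = -493/9)
b(-512) + O = -493/9 + 0 = -493/9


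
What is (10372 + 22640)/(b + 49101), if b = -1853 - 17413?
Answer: 3668/3315 ≈ 1.1065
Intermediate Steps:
b = -19266
(10372 + 22640)/(b + 49101) = (10372 + 22640)/(-19266 + 49101) = 33012/29835 = 33012*(1/29835) = 3668/3315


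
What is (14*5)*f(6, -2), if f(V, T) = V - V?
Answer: 0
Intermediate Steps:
f(V, T) = 0
(14*5)*f(6, -2) = (14*5)*0 = 70*0 = 0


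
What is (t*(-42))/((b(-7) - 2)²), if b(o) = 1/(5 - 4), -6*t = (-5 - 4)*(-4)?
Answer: 252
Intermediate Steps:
t = -6 (t = -(-5 - 4)*(-4)/6 = -(-3)*(-4)/2 = -⅙*36 = -6)
b(o) = 1 (b(o) = 1/1 = 1)
(t*(-42))/((b(-7) - 2)²) = (-6*(-42))/((1 - 2)²) = 252/((-1)²) = 252/1 = 252*1 = 252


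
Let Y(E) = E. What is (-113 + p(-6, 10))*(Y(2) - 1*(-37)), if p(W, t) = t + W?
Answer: -4251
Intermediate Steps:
p(W, t) = W + t
(-113 + p(-6, 10))*(Y(2) - 1*(-37)) = (-113 + (-6 + 10))*(2 - 1*(-37)) = (-113 + 4)*(2 + 37) = -109*39 = -4251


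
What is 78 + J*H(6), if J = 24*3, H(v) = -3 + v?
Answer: 294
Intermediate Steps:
J = 72
78 + J*H(6) = 78 + 72*(-3 + 6) = 78 + 72*3 = 78 + 216 = 294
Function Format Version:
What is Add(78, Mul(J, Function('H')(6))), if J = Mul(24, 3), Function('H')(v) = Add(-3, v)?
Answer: 294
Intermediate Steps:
J = 72
Add(78, Mul(J, Function('H')(6))) = Add(78, Mul(72, Add(-3, 6))) = Add(78, Mul(72, 3)) = Add(78, 216) = 294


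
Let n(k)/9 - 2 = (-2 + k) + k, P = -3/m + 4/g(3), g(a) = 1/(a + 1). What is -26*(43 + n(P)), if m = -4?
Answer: -8957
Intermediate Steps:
g(a) = 1/(1 + a)
P = 67/4 (P = -3/(-4) + 4/(1/(1 + 3)) = -3*(-1/4) + 4/(1/4) = 3/4 + 4/(1/4) = 3/4 + 4*4 = 3/4 + 16 = 67/4 ≈ 16.750)
n(k) = 18*k (n(k) = 18 + 9*((-2 + k) + k) = 18 + 9*(-2 + 2*k) = 18 + (-18 + 18*k) = 18*k)
-26*(43 + n(P)) = -26*(43 + 18*(67/4)) = -26*(43 + 603/2) = -26*689/2 = -8957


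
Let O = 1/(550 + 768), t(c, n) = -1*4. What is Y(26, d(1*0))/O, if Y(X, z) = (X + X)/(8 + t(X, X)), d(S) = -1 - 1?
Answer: 17134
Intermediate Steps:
t(c, n) = -4
d(S) = -2
O = 1/1318 ≈ 0.00075873
Y(X, z) = X/2 (Y(X, z) = (X + X)/(8 - 4) = (2*X)/4 = (2*X)*(¼) = X/2)
Y(26, d(1*0))/O = ((½)*26)/(1/1318) = 13*1318 = 17134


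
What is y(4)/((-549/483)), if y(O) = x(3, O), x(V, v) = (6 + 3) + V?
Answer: -644/61 ≈ -10.557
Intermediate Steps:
x(V, v) = 9 + V
y(O) = 12 (y(O) = 9 + 3 = 12)
y(4)/((-549/483)) = 12/((-549/483)) = 12/((-549*1/483)) = 12/(-183/161) = 12*(-161/183) = -644/61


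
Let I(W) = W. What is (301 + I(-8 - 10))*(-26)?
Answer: -7358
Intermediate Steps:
(301 + I(-8 - 10))*(-26) = (301 + (-8 - 10))*(-26) = (301 - 18)*(-26) = 283*(-26) = -7358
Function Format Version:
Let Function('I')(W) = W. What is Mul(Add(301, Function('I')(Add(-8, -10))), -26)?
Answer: -7358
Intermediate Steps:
Mul(Add(301, Function('I')(Add(-8, -10))), -26) = Mul(Add(301, Add(-8, -10)), -26) = Mul(Add(301, -18), -26) = Mul(283, -26) = -7358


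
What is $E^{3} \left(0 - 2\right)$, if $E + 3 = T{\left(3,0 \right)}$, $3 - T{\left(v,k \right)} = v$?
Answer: $54$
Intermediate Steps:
$T{\left(v,k \right)} = 3 - v$
$E = -3$ ($E = -3 + \left(3 - 3\right) = -3 + 0 = -3$)
$E^{3} \left(0 - 2\right) = \left(-3\right)^{3} \left(0 - 2\right) = \left(-27\right) \left(-2\right) = 54$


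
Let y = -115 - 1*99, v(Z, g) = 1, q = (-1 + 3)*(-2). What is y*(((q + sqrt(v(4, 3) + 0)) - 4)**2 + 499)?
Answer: -117272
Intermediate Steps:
q = -4 (q = 2*(-2) = -4)
y = -214 (y = -115 - 99 = -214)
y*(((q + sqrt(v(4, 3) + 0)) - 4)**2 + 499) = -214*(((-4 + sqrt(1 + 0)) - 4)**2 + 499) = -214*(((-4 + sqrt(1)) - 4)**2 + 499) = -214*(((-4 + 1) - 4)**2 + 499) = -214*((-3 - 4)**2 + 499) = -214*((-7)**2 + 499) = -214*(49 + 499) = -214*548 = -117272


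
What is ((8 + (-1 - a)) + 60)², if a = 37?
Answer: 900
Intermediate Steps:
((8 + (-1 - a)) + 60)² = ((8 + (-1 - 1*37)) + 60)² = ((8 + (-1 - 37)) + 60)² = ((8 - 38) + 60)² = (-30 + 60)² = 30² = 900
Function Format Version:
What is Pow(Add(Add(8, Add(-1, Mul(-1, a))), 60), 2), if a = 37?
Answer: 900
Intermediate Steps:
Pow(Add(Add(8, Add(-1, Mul(-1, a))), 60), 2) = Pow(Add(Add(8, Add(-1, Mul(-1, 37))), 60), 2) = Pow(Add(Add(8, Add(-1, -37)), 60), 2) = Pow(Add(Add(8, -38), 60), 2) = Pow(Add(-30, 60), 2) = Pow(30, 2) = 900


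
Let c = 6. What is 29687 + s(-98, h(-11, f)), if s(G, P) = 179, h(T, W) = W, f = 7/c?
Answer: 29866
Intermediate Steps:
f = 7/6 ≈ 1.1667
29687 + s(-98, h(-11, f)) = 29687 + 179 = 29866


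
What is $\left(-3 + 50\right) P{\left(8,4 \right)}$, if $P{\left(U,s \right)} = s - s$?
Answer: $0$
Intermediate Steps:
$P{\left(U,s \right)} = 0$
$\left(-3 + 50\right) P{\left(8,4 \right)} = \left(-3 + 50\right) 0 = 47 \cdot 0 = 0$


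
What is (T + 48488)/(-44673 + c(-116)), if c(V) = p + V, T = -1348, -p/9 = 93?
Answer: -23570/22813 ≈ -1.0332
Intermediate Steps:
p = -837 (p = -9*93 = -837)
c(V) = -837 + V
(T + 48488)/(-44673 + c(-116)) = (-1348 + 48488)/(-44673 + (-837 - 116)) = 47140/(-44673 - 953) = 47140/(-45626) = 47140*(-1/45626) = -23570/22813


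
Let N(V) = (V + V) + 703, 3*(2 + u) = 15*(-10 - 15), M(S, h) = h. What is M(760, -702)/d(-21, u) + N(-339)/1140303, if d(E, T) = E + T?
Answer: 10817519/2280606 ≈ 4.7433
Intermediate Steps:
u = -127 (u = -2 + (15*(-10 - 15))/3 = -2 + (15*(-25))/3 = -2 + (⅓)*(-375) = -2 - 125 = -127)
N(V) = 703 + 2*V (N(V) = 2*V + 703 = 703 + 2*V)
M(760, -702)/d(-21, u) + N(-339)/1140303 = -702/(-21 - 127) + (703 + 2*(-339))/1140303 = -702/(-148) + (703 - 678)*(1/1140303) = -702*(-1/148) + 25*(1/1140303) = 351/74 + 25/1140303 = 10817519/2280606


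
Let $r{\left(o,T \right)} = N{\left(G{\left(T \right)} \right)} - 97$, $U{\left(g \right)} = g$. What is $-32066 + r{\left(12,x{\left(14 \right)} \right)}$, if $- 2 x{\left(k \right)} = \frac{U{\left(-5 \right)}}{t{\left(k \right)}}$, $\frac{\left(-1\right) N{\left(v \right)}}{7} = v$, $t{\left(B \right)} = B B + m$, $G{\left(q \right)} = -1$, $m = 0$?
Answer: $-32156$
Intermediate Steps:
$t{\left(B \right)} = B^{2}$ ($t{\left(B \right)} = B B + 0 = B^{2} + 0 = B^{2}$)
$N{\left(v \right)} = - 7 v$
$x{\left(k \right)} = \frac{5}{2 k^{2}}$ ($x{\left(k \right)} = - \frac{\left(-5\right) \frac{1}{k^{2}}}{2} = \frac{5}{2 k^{2}}$)
$r{\left(o,T \right)} = -90$ ($r{\left(o,T \right)} = \left(-7\right) \left(-1\right) - 97 = 7 - 97 = -90$)
$-32066 + r{\left(12,x{\left(14 \right)} \right)} = -32066 - 90 = -32156$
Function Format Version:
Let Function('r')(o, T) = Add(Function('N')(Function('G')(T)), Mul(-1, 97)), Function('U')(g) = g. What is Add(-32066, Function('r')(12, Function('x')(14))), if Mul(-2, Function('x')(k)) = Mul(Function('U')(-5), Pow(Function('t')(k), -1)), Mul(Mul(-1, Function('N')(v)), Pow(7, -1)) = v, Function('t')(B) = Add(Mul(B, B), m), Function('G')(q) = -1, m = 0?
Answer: -32156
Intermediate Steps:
Function('t')(B) = Pow(B, 2) (Function('t')(B) = Add(Mul(B, B), 0) = Add(Pow(B, 2), 0) = Pow(B, 2))
Function('N')(v) = Mul(-7, v)
Function('x')(k) = Mul(Rational(5, 2), Pow(k, -2)) (Function('x')(k) = Mul(Rational(-1, 2), Mul(-5, Pow(Pow(k, 2), -1))) = Mul(Rational(-1, 2), Mul(-5, Pow(k, -2))) = Mul(Rational(5, 2), Pow(k, -2)))
Function('r')(o, T) = -90 (Function('r')(o, T) = Add(Mul(-7, -1), Mul(-1, 97)) = Add(7, -97) = -90)
Add(-32066, Function('r')(12, Function('x')(14))) = Add(-32066, -90) = -32156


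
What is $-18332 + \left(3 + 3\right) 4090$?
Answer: $6208$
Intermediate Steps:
$-18332 + \left(3 + 3\right) 4090 = -18332 + 6 \cdot 4090 = -18332 + 24540 = 6208$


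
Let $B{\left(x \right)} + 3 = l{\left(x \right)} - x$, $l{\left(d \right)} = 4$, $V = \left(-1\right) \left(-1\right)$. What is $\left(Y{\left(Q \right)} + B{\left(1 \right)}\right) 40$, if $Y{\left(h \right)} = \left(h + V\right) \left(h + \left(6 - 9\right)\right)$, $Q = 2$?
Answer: $-120$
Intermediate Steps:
$V = 1$
$Y{\left(h \right)} = \left(1 + h\right) \left(-3 + h\right)$ ($Y{\left(h \right)} = \left(h + 1\right) \left(h + \left(6 - 9\right)\right) = \left(1 + h\right) \left(h + \left(6 - 9\right)\right) = \left(1 + h\right) \left(h - 3\right) = \left(1 + h\right) \left(-3 + h\right)$)
$B{\left(x \right)} = 1 - x$ ($B{\left(x \right)} = -3 - \left(-4 + x\right) = 1 - x$)
$\left(Y{\left(Q \right)} + B{\left(1 \right)}\right) 40 = \left(\left(-3 + 2^{2} - 4\right) + \left(1 - 1\right)\right) 40 = \left(\left(-3 + 4 - 4\right) + \left(1 - 1\right)\right) 40 = \left(-3 + 0\right) 40 = \left(-3\right) 40 = -120$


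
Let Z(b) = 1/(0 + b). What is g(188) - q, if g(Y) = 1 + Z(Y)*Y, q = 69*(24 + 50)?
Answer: -5104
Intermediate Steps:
Z(b) = 1/b
q = 5106 (q = 69*74 = 5106)
g(Y) = 2 (g(Y) = 1 + Y/Y = 1 + 1 = 2)
g(188) - q = 2 - 1*5106 = 2 - 5106 = -5104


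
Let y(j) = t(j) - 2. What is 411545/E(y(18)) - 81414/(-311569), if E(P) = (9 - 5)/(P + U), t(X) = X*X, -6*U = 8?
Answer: 61676063922989/1869414 ≈ 3.2992e+7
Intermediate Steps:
U = -4/3 (U = -1/6*8 = -4/3 ≈ -1.3333)
t(X) = X**2
y(j) = -2 + j**2 (y(j) = j**2 - 2 = -2 + j**2)
E(P) = 4/(-4/3 + P) (E(P) = (9 - 5)/(P - 4/3) = 4/(-4/3 + P))
411545/E(y(18)) - 81414/(-311569) = 411545/((12/(-4 + 3*(-2 + 18**2)))) - 81414/(-311569) = 411545/((12/(-4 + 3*(-2 + 324)))) - 81414*(-1/311569) = 411545/((12/(-4 + 3*322))) + 81414/311569 = 411545/((12/(-4 + 966))) + 81414/311569 = 411545/((12/962)) + 81414/311569 = 411545/((12*(1/962))) + 81414/311569 = 411545/(6/481) + 81414/311569 = 411545*(481/6) + 81414/311569 = 197953145/6 + 81414/311569 = 61676063922989/1869414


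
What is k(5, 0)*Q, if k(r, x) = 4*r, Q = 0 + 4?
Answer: 80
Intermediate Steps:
Q = 4
k(5, 0)*Q = (4*5)*4 = 20*4 = 80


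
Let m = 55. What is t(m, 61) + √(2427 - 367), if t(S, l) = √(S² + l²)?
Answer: √6746 + 2*√515 ≈ 127.52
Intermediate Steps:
t(m, 61) + √(2427 - 367) = √(55² + 61²) + √(2427 - 367) = √(3025 + 3721) + √2060 = √6746 + 2*√515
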